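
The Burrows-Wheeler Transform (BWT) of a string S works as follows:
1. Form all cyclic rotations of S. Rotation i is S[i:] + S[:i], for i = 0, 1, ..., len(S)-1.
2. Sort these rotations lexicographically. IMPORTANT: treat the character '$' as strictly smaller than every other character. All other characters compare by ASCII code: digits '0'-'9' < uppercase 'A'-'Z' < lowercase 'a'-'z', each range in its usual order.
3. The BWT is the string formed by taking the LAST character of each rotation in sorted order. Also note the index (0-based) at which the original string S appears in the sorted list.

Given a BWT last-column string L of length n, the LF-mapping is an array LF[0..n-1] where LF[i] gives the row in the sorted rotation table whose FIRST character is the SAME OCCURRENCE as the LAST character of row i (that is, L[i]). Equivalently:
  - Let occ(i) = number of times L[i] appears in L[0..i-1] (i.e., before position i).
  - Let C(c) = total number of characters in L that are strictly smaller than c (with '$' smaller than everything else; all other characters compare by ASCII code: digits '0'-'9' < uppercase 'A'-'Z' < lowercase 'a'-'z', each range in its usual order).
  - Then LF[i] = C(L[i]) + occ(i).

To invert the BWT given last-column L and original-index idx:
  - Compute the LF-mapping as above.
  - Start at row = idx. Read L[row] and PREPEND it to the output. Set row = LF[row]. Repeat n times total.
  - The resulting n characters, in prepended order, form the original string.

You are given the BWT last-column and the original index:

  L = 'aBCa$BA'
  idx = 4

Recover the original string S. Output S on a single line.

Answer: CBAaBa$

Derivation:
LF mapping: 5 2 4 6 0 3 1
Walk LF starting at row 4, prepending L[row]:
  step 1: row=4, L[4]='$', prepend. Next row=LF[4]=0
  step 2: row=0, L[0]='a', prepend. Next row=LF[0]=5
  step 3: row=5, L[5]='B', prepend. Next row=LF[5]=3
  step 4: row=3, L[3]='a', prepend. Next row=LF[3]=6
  step 5: row=6, L[6]='A', prepend. Next row=LF[6]=1
  step 6: row=1, L[1]='B', prepend. Next row=LF[1]=2
  step 7: row=2, L[2]='C', prepend. Next row=LF[2]=4
Reversed output: CBAaBa$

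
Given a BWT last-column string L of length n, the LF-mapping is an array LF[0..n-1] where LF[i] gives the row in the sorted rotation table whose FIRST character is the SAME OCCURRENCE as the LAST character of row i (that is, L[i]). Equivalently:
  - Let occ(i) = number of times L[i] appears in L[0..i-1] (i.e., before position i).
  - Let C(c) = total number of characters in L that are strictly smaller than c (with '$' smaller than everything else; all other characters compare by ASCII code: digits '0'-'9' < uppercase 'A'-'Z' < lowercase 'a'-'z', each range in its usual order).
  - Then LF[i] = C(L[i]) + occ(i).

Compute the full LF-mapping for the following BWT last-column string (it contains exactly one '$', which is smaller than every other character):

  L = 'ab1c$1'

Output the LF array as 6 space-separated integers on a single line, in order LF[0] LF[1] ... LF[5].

Answer: 3 4 1 5 0 2

Derivation:
Char counts: '$':1, '1':2, 'a':1, 'b':1, 'c':1
C (first-col start): C('$')=0, C('1')=1, C('a')=3, C('b')=4, C('c')=5
L[0]='a': occ=0, LF[0]=C('a')+0=3+0=3
L[1]='b': occ=0, LF[1]=C('b')+0=4+0=4
L[2]='1': occ=0, LF[2]=C('1')+0=1+0=1
L[3]='c': occ=0, LF[3]=C('c')+0=5+0=5
L[4]='$': occ=0, LF[4]=C('$')+0=0+0=0
L[5]='1': occ=1, LF[5]=C('1')+1=1+1=2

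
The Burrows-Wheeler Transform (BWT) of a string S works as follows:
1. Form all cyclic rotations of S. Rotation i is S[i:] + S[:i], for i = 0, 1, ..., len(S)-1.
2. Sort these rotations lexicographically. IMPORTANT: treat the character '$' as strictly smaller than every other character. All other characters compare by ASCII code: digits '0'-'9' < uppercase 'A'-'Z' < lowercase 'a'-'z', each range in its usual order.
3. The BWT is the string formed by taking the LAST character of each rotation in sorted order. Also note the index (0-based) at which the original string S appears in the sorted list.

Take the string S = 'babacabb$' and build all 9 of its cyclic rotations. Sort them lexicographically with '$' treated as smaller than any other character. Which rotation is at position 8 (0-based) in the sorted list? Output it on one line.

All 9 rotations (rotation i = S[i:]+S[:i]):
  rot[0] = babacabb$
  rot[1] = abacabb$b
  rot[2] = bacabb$ba
  rot[3] = acabb$bab
  rot[4] = cabb$baba
  rot[5] = abb$babac
  rot[6] = bb$babaca
  rot[7] = b$babacab
  rot[8] = $babacabb
Sorted (with $ < everything):
  sorted[0] = $babacabb
  sorted[1] = abacabb$b
  sorted[2] = abb$babac
  sorted[3] = acabb$bab
  sorted[4] = b$babacab
  sorted[5] = babacabb$
  sorted[6] = bacabb$ba
  sorted[7] = bb$babaca
  sorted[8] = cabb$baba
sorted[8] = cabb$baba

Answer: cabb$baba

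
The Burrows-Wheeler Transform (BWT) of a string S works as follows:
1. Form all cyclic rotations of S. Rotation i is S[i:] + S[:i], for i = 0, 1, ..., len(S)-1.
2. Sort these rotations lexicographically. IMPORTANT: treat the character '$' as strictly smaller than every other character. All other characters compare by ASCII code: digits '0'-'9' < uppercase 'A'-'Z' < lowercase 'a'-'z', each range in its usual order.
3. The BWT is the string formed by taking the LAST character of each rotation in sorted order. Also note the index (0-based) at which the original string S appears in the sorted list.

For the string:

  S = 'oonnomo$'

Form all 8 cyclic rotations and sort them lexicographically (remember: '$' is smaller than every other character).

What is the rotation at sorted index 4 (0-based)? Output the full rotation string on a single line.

Answer: o$oonnom

Derivation:
All 8 rotations (rotation i = S[i:]+S[:i]):
  rot[0] = oonnomo$
  rot[1] = onnomo$o
  rot[2] = nnomo$oo
  rot[3] = nomo$oon
  rot[4] = omo$oonn
  rot[5] = mo$oonno
  rot[6] = o$oonnom
  rot[7] = $oonnomo
Sorted (with $ < everything):
  sorted[0] = $oonnomo
  sorted[1] = mo$oonno
  sorted[2] = nnomo$oo
  sorted[3] = nomo$oon
  sorted[4] = o$oonnom
  sorted[5] = omo$oonn
  sorted[6] = onnomo$o
  sorted[7] = oonnomo$
sorted[4] = o$oonnom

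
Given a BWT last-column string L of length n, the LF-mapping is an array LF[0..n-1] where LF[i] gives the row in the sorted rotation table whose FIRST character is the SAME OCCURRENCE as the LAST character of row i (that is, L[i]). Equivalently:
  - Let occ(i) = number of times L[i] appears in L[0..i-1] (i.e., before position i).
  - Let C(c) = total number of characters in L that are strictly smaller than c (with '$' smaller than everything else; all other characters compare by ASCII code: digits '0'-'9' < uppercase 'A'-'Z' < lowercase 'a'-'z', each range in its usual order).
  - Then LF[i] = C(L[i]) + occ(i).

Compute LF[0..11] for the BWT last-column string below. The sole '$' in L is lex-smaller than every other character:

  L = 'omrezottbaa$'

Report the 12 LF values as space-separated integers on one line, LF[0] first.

Answer: 6 5 8 4 11 7 9 10 3 1 2 0

Derivation:
Char counts: '$':1, 'a':2, 'b':1, 'e':1, 'm':1, 'o':2, 'r':1, 't':2, 'z':1
C (first-col start): C('$')=0, C('a')=1, C('b')=3, C('e')=4, C('m')=5, C('o')=6, C('r')=8, C('t')=9, C('z')=11
L[0]='o': occ=0, LF[0]=C('o')+0=6+0=6
L[1]='m': occ=0, LF[1]=C('m')+0=5+0=5
L[2]='r': occ=0, LF[2]=C('r')+0=8+0=8
L[3]='e': occ=0, LF[3]=C('e')+0=4+0=4
L[4]='z': occ=0, LF[4]=C('z')+0=11+0=11
L[5]='o': occ=1, LF[5]=C('o')+1=6+1=7
L[6]='t': occ=0, LF[6]=C('t')+0=9+0=9
L[7]='t': occ=1, LF[7]=C('t')+1=9+1=10
L[8]='b': occ=0, LF[8]=C('b')+0=3+0=3
L[9]='a': occ=0, LF[9]=C('a')+0=1+0=1
L[10]='a': occ=1, LF[10]=C('a')+1=1+1=2
L[11]='$': occ=0, LF[11]=C('$')+0=0+0=0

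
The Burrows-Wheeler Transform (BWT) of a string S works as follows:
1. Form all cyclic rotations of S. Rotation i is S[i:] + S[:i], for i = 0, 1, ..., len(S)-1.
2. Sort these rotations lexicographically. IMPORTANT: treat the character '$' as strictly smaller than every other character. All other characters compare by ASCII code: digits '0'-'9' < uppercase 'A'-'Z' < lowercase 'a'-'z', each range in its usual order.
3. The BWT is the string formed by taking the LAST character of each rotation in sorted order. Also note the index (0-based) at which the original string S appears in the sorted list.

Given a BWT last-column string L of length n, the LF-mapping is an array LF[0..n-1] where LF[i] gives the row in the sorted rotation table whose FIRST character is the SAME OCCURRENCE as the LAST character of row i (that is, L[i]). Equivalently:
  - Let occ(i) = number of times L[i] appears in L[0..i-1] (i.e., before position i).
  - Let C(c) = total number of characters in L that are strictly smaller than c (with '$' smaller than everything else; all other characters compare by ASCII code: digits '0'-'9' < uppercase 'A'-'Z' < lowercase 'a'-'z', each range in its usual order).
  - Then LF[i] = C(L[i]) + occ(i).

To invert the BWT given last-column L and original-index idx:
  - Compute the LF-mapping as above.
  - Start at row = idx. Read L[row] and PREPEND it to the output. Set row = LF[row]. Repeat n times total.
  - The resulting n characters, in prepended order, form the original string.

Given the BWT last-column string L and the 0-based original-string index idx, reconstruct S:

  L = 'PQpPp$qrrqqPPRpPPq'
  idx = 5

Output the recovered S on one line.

Answer: PqrRqpPPpqpPqPrQP$

Derivation:
LF mapping: 1 7 9 2 10 0 12 16 17 13 14 3 4 8 11 5 6 15
Walk LF starting at row 5, prepending L[row]:
  step 1: row=5, L[5]='$', prepend. Next row=LF[5]=0
  step 2: row=0, L[0]='P', prepend. Next row=LF[0]=1
  step 3: row=1, L[1]='Q', prepend. Next row=LF[1]=7
  step 4: row=7, L[7]='r', prepend. Next row=LF[7]=16
  step 5: row=16, L[16]='P', prepend. Next row=LF[16]=6
  step 6: row=6, L[6]='q', prepend. Next row=LF[6]=12
  step 7: row=12, L[12]='P', prepend. Next row=LF[12]=4
  step 8: row=4, L[4]='p', prepend. Next row=LF[4]=10
  step 9: row=10, L[10]='q', prepend. Next row=LF[10]=14
  step 10: row=14, L[14]='p', prepend. Next row=LF[14]=11
  step 11: row=11, L[11]='P', prepend. Next row=LF[11]=3
  step 12: row=3, L[3]='P', prepend. Next row=LF[3]=2
  step 13: row=2, L[2]='p', prepend. Next row=LF[2]=9
  step 14: row=9, L[9]='q', prepend. Next row=LF[9]=13
  step 15: row=13, L[13]='R', prepend. Next row=LF[13]=8
  step 16: row=8, L[8]='r', prepend. Next row=LF[8]=17
  step 17: row=17, L[17]='q', prepend. Next row=LF[17]=15
  step 18: row=15, L[15]='P', prepend. Next row=LF[15]=5
Reversed output: PqrRqpPPpqpPqPrQP$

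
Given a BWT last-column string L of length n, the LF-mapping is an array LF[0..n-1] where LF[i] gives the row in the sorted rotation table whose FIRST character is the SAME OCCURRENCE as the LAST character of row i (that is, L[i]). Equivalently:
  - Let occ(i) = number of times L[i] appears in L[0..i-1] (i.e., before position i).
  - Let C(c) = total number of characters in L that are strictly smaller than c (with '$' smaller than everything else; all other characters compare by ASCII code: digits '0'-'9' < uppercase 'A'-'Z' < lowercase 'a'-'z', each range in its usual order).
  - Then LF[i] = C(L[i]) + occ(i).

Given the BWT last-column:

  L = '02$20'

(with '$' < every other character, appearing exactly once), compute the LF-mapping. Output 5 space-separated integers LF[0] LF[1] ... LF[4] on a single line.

Char counts: '$':1, '0':2, '2':2
C (first-col start): C('$')=0, C('0')=1, C('2')=3
L[0]='0': occ=0, LF[0]=C('0')+0=1+0=1
L[1]='2': occ=0, LF[1]=C('2')+0=3+0=3
L[2]='$': occ=0, LF[2]=C('$')+0=0+0=0
L[3]='2': occ=1, LF[3]=C('2')+1=3+1=4
L[4]='0': occ=1, LF[4]=C('0')+1=1+1=2

Answer: 1 3 0 4 2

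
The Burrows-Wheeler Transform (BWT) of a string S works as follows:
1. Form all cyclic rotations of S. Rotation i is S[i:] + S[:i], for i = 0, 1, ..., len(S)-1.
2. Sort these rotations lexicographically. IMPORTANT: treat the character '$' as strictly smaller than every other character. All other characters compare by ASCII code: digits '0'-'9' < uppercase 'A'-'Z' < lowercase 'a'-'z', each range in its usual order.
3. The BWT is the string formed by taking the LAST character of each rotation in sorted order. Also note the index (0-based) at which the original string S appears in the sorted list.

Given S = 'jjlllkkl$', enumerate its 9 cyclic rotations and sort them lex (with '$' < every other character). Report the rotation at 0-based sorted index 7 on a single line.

All 9 rotations (rotation i = S[i:]+S[:i]):
  rot[0] = jjlllkkl$
  rot[1] = jlllkkl$j
  rot[2] = lllkkl$jj
  rot[3] = llkkl$jjl
  rot[4] = lkkl$jjll
  rot[5] = kkl$jjlll
  rot[6] = kl$jjlllk
  rot[7] = l$jjlllkk
  rot[8] = $jjlllkkl
Sorted (with $ < everything):
  sorted[0] = $jjlllkkl
  sorted[1] = jjlllkkl$
  sorted[2] = jlllkkl$j
  sorted[3] = kkl$jjlll
  sorted[4] = kl$jjlllk
  sorted[5] = l$jjlllkk
  sorted[6] = lkkl$jjll
  sorted[7] = llkkl$jjl
  sorted[8] = lllkkl$jj
sorted[7] = llkkl$jjl

Answer: llkkl$jjl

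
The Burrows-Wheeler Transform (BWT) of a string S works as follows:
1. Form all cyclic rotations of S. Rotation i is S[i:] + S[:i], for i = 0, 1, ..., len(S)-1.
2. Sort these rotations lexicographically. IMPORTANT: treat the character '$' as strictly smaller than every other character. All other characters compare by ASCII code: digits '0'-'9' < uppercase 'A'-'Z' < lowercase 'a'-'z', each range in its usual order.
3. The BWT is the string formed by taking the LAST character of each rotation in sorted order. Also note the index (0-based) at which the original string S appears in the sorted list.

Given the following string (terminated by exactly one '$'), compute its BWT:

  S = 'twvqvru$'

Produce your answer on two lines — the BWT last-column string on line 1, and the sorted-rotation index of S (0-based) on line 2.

Answer: uvv$rwqt
3

Derivation:
All 8 rotations (rotation i = S[i:]+S[:i]):
  rot[0] = twvqvru$
  rot[1] = wvqvru$t
  rot[2] = vqvru$tw
  rot[3] = qvru$twv
  rot[4] = vru$twvq
  rot[5] = ru$twvqv
  rot[6] = u$twvqvr
  rot[7] = $twvqvru
Sorted (with $ < everything):
  sorted[0] = $twvqvru  (last char: 'u')
  sorted[1] = qvru$twv  (last char: 'v')
  sorted[2] = ru$twvqv  (last char: 'v')
  sorted[3] = twvqvru$  (last char: '$')
  sorted[4] = u$twvqvr  (last char: 'r')
  sorted[5] = vqvru$tw  (last char: 'w')
  sorted[6] = vru$twvq  (last char: 'q')
  sorted[7] = wvqvru$t  (last char: 't')
Last column: uvv$rwqt
Original string S is at sorted index 3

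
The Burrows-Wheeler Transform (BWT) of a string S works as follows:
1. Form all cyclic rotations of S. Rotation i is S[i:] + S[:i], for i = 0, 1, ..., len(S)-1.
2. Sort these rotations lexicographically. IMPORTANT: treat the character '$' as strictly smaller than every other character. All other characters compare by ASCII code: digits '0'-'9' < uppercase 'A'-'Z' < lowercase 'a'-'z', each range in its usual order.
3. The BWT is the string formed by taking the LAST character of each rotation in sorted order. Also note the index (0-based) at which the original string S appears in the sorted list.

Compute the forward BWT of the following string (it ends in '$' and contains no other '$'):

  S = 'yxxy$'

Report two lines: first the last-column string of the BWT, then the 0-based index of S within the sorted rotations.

Answer: yyxx$
4

Derivation:
All 5 rotations (rotation i = S[i:]+S[:i]):
  rot[0] = yxxy$
  rot[1] = xxy$y
  rot[2] = xy$yx
  rot[3] = y$yxx
  rot[4] = $yxxy
Sorted (with $ < everything):
  sorted[0] = $yxxy  (last char: 'y')
  sorted[1] = xxy$y  (last char: 'y')
  sorted[2] = xy$yx  (last char: 'x')
  sorted[3] = y$yxx  (last char: 'x')
  sorted[4] = yxxy$  (last char: '$')
Last column: yyxx$
Original string S is at sorted index 4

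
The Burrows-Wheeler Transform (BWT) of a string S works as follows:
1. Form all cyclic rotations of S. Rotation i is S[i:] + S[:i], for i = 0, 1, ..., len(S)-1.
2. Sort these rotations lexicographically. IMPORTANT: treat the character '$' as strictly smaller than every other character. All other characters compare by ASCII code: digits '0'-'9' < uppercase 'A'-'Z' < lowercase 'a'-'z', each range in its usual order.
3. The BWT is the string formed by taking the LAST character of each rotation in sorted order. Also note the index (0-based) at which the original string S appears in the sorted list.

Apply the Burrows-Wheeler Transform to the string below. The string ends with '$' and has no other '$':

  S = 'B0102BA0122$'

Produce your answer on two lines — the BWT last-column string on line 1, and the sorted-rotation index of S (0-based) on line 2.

All 12 rotations (rotation i = S[i:]+S[:i]):
  rot[0] = B0102BA0122$
  rot[1] = 0102BA0122$B
  rot[2] = 102BA0122$B0
  rot[3] = 02BA0122$B01
  rot[4] = 2BA0122$B010
  rot[5] = BA0122$B0102
  rot[6] = A0122$B0102B
  rot[7] = 0122$B0102BA
  rot[8] = 122$B0102BA0
  rot[9] = 22$B0102BA01
  rot[10] = 2$B0102BA012
  rot[11] = $B0102BA0122
Sorted (with $ < everything):
  sorted[0] = $B0102BA0122  (last char: '2')
  sorted[1] = 0102BA0122$B  (last char: 'B')
  sorted[2] = 0122$B0102BA  (last char: 'A')
  sorted[3] = 02BA0122$B01  (last char: '1')
  sorted[4] = 102BA0122$B0  (last char: '0')
  sorted[5] = 122$B0102BA0  (last char: '0')
  sorted[6] = 2$B0102BA012  (last char: '2')
  sorted[7] = 22$B0102BA01  (last char: '1')
  sorted[8] = 2BA0122$B010  (last char: '0')
  sorted[9] = A0122$B0102B  (last char: 'B')
  sorted[10] = B0102BA0122$  (last char: '$')
  sorted[11] = BA0122$B0102  (last char: '2')
Last column: 2BA100210B$2
Original string S is at sorted index 10

Answer: 2BA100210B$2
10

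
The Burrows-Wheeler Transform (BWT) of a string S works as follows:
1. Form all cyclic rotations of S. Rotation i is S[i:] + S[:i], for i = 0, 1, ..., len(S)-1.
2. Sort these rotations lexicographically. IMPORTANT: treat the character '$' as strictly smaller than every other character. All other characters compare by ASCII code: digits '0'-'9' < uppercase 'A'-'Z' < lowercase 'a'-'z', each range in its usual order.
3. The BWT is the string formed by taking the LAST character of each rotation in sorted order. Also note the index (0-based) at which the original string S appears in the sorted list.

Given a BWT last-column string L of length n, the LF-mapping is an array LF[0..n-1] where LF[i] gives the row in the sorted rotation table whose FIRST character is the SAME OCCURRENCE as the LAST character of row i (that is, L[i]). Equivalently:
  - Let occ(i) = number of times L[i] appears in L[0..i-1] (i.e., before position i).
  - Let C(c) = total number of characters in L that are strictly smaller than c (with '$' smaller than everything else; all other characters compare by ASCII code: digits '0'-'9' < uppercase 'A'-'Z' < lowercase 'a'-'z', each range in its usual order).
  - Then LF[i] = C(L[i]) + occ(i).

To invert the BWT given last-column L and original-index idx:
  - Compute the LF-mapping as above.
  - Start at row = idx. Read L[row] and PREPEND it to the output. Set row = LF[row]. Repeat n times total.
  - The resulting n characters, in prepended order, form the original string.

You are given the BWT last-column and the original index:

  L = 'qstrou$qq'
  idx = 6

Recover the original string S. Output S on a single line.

Answer: soqurqtq$

Derivation:
LF mapping: 2 6 7 5 1 8 0 3 4
Walk LF starting at row 6, prepending L[row]:
  step 1: row=6, L[6]='$', prepend. Next row=LF[6]=0
  step 2: row=0, L[0]='q', prepend. Next row=LF[0]=2
  step 3: row=2, L[2]='t', prepend. Next row=LF[2]=7
  step 4: row=7, L[7]='q', prepend. Next row=LF[7]=3
  step 5: row=3, L[3]='r', prepend. Next row=LF[3]=5
  step 6: row=5, L[5]='u', prepend. Next row=LF[5]=8
  step 7: row=8, L[8]='q', prepend. Next row=LF[8]=4
  step 8: row=4, L[4]='o', prepend. Next row=LF[4]=1
  step 9: row=1, L[1]='s', prepend. Next row=LF[1]=6
Reversed output: soqurqtq$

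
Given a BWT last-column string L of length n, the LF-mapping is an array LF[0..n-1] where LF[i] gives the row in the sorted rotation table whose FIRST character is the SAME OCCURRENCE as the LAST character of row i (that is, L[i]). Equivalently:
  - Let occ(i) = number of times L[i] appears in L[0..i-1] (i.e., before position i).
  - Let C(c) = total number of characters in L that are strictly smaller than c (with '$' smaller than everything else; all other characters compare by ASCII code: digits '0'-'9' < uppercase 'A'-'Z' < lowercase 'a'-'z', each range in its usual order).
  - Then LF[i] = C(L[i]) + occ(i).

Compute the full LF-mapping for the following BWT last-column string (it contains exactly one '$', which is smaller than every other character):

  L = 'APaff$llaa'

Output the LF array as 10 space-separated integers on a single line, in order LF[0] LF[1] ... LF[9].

Answer: 1 2 3 6 7 0 8 9 4 5

Derivation:
Char counts: '$':1, 'A':1, 'P':1, 'a':3, 'f':2, 'l':2
C (first-col start): C('$')=0, C('A')=1, C('P')=2, C('a')=3, C('f')=6, C('l')=8
L[0]='A': occ=0, LF[0]=C('A')+0=1+0=1
L[1]='P': occ=0, LF[1]=C('P')+0=2+0=2
L[2]='a': occ=0, LF[2]=C('a')+0=3+0=3
L[3]='f': occ=0, LF[3]=C('f')+0=6+0=6
L[4]='f': occ=1, LF[4]=C('f')+1=6+1=7
L[5]='$': occ=0, LF[5]=C('$')+0=0+0=0
L[6]='l': occ=0, LF[6]=C('l')+0=8+0=8
L[7]='l': occ=1, LF[7]=C('l')+1=8+1=9
L[8]='a': occ=1, LF[8]=C('a')+1=3+1=4
L[9]='a': occ=2, LF[9]=C('a')+2=3+2=5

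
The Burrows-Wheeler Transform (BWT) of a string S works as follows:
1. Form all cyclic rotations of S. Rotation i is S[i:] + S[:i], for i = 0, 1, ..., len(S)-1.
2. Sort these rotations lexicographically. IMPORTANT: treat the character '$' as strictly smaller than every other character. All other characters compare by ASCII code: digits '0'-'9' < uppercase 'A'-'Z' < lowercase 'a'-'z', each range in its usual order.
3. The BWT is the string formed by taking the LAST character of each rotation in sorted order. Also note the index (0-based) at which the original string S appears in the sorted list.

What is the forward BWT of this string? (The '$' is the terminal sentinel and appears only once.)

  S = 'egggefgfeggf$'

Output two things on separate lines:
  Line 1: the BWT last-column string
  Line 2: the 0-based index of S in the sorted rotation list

Answer: fgf$ggeggfgee
3

Derivation:
All 13 rotations (rotation i = S[i:]+S[:i]):
  rot[0] = egggefgfeggf$
  rot[1] = gggefgfeggf$e
  rot[2] = ggefgfeggf$eg
  rot[3] = gefgfeggf$egg
  rot[4] = efgfeggf$eggg
  rot[5] = fgfeggf$eggge
  rot[6] = gfeggf$egggef
  rot[7] = feggf$egggefg
  rot[8] = eggf$egggefgf
  rot[9] = ggf$egggefgfe
  rot[10] = gf$egggefgfeg
  rot[11] = f$egggefgfegg
  rot[12] = $egggefgfeggf
Sorted (with $ < everything):
  sorted[0] = $egggefgfeggf  (last char: 'f')
  sorted[1] = efgfeggf$eggg  (last char: 'g')
  sorted[2] = eggf$egggefgf  (last char: 'f')
  sorted[3] = egggefgfeggf$  (last char: '$')
  sorted[4] = f$egggefgfegg  (last char: 'g')
  sorted[5] = feggf$egggefg  (last char: 'g')
  sorted[6] = fgfeggf$eggge  (last char: 'e')
  sorted[7] = gefgfeggf$egg  (last char: 'g')
  sorted[8] = gf$egggefgfeg  (last char: 'g')
  sorted[9] = gfeggf$egggef  (last char: 'f')
  sorted[10] = ggefgfeggf$eg  (last char: 'g')
  sorted[11] = ggf$egggefgfe  (last char: 'e')
  sorted[12] = gggefgfeggf$e  (last char: 'e')
Last column: fgf$ggeggfgee
Original string S is at sorted index 3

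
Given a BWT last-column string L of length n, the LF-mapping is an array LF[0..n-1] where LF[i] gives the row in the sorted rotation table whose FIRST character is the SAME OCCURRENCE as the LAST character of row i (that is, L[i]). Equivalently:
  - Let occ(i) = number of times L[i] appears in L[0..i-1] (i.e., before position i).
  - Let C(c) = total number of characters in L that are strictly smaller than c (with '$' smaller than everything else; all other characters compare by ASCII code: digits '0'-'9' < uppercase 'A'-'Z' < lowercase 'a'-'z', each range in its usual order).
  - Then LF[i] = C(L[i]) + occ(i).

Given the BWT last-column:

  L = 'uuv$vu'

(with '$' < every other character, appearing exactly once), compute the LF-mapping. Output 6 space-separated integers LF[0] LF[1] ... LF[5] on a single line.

Answer: 1 2 4 0 5 3

Derivation:
Char counts: '$':1, 'u':3, 'v':2
C (first-col start): C('$')=0, C('u')=1, C('v')=4
L[0]='u': occ=0, LF[0]=C('u')+0=1+0=1
L[1]='u': occ=1, LF[1]=C('u')+1=1+1=2
L[2]='v': occ=0, LF[2]=C('v')+0=4+0=4
L[3]='$': occ=0, LF[3]=C('$')+0=0+0=0
L[4]='v': occ=1, LF[4]=C('v')+1=4+1=5
L[5]='u': occ=2, LF[5]=C('u')+2=1+2=3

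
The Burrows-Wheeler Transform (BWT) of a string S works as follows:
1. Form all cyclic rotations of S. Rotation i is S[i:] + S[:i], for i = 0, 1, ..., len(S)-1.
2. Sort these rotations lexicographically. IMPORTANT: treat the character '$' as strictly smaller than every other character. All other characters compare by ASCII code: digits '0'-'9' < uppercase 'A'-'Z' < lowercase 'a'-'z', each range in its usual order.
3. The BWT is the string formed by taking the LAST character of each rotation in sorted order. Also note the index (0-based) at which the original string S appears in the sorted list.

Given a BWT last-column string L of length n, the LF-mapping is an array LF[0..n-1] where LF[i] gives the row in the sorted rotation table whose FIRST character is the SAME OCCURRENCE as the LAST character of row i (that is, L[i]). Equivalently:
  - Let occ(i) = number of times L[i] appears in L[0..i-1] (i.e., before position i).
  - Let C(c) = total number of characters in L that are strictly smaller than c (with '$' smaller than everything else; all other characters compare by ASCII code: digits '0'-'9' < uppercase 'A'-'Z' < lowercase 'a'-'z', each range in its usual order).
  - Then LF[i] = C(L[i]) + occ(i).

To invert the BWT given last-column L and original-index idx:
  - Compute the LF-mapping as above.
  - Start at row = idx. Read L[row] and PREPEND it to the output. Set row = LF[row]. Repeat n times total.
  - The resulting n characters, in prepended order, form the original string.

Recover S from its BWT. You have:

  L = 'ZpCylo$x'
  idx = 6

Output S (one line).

LF mapping: 2 5 1 7 3 4 0 6
Walk LF starting at row 6, prepending L[row]:
  step 1: row=6, L[6]='$', prepend. Next row=LF[6]=0
  step 2: row=0, L[0]='Z', prepend. Next row=LF[0]=2
  step 3: row=2, L[2]='C', prepend. Next row=LF[2]=1
  step 4: row=1, L[1]='p', prepend. Next row=LF[1]=5
  step 5: row=5, L[5]='o', prepend. Next row=LF[5]=4
  step 6: row=4, L[4]='l', prepend. Next row=LF[4]=3
  step 7: row=3, L[3]='y', prepend. Next row=LF[3]=7
  step 8: row=7, L[7]='x', prepend. Next row=LF[7]=6
Reversed output: xylopCZ$

Answer: xylopCZ$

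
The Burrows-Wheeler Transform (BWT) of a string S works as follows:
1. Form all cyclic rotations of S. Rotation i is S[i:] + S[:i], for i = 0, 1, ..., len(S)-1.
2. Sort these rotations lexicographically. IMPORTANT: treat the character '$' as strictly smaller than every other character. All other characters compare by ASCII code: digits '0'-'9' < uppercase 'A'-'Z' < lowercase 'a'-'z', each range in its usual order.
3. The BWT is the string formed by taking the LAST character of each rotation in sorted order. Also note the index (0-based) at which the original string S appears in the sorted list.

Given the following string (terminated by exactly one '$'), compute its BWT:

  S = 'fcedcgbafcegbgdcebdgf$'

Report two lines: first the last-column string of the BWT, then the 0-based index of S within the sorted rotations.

All 22 rotations (rotation i = S[i:]+S[:i]):
  rot[0] = fcedcgbafcegbgdcebdgf$
  rot[1] = cedcgbafcegbgdcebdgf$f
  rot[2] = edcgbafcegbgdcebdgf$fc
  rot[3] = dcgbafcegbgdcebdgf$fce
  rot[4] = cgbafcegbgdcebdgf$fced
  rot[5] = gbafcegbgdcebdgf$fcedc
  rot[6] = bafcegbgdcebdgf$fcedcg
  rot[7] = afcegbgdcebdgf$fcedcgb
  rot[8] = fcegbgdcebdgf$fcedcgba
  rot[9] = cegbgdcebdgf$fcedcgbaf
  rot[10] = egbgdcebdgf$fcedcgbafc
  rot[11] = gbgdcebdgf$fcedcgbafce
  rot[12] = bgdcebdgf$fcedcgbafceg
  rot[13] = gdcebdgf$fcedcgbafcegb
  rot[14] = dcebdgf$fcedcgbafcegbg
  rot[15] = cebdgf$fcedcgbafcegbgd
  rot[16] = ebdgf$fcedcgbafcegbgdc
  rot[17] = bdgf$fcedcgbafcegbgdce
  rot[18] = dgf$fcedcgbafcegbgdceb
  rot[19] = gf$fcedcgbafcegbgdcebd
  rot[20] = f$fcedcgbafcegbgdcebdg
  rot[21] = $fcedcgbafcegbgdcebdgf
Sorted (with $ < everything):
  sorted[0] = $fcedcgbafcegbgdcebdgf  (last char: 'f')
  sorted[1] = afcegbgdcebdgf$fcedcgb  (last char: 'b')
  sorted[2] = bafcegbgdcebdgf$fcedcg  (last char: 'g')
  sorted[3] = bdgf$fcedcgbafcegbgdce  (last char: 'e')
  sorted[4] = bgdcebdgf$fcedcgbafceg  (last char: 'g')
  sorted[5] = cebdgf$fcedcgbafcegbgd  (last char: 'd')
  sorted[6] = cedcgbafcegbgdcebdgf$f  (last char: 'f')
  sorted[7] = cegbgdcebdgf$fcedcgbaf  (last char: 'f')
  sorted[8] = cgbafcegbgdcebdgf$fced  (last char: 'd')
  sorted[9] = dcebdgf$fcedcgbafcegbg  (last char: 'g')
  sorted[10] = dcgbafcegbgdcebdgf$fce  (last char: 'e')
  sorted[11] = dgf$fcedcgbafcegbgdceb  (last char: 'b')
  sorted[12] = ebdgf$fcedcgbafcegbgdc  (last char: 'c')
  sorted[13] = edcgbafcegbgdcebdgf$fc  (last char: 'c')
  sorted[14] = egbgdcebdgf$fcedcgbafc  (last char: 'c')
  sorted[15] = f$fcedcgbafcegbgdcebdg  (last char: 'g')
  sorted[16] = fcedcgbafcegbgdcebdgf$  (last char: '$')
  sorted[17] = fcegbgdcebdgf$fcedcgba  (last char: 'a')
  sorted[18] = gbafcegbgdcebdgf$fcedc  (last char: 'c')
  sorted[19] = gbgdcebdgf$fcedcgbafce  (last char: 'e')
  sorted[20] = gdcebdgf$fcedcgbafcegb  (last char: 'b')
  sorted[21] = gf$fcedcgbafcegbgdcebd  (last char: 'd')
Last column: fbgegdffdgebcccg$acebd
Original string S is at sorted index 16

Answer: fbgegdffdgebcccg$acebd
16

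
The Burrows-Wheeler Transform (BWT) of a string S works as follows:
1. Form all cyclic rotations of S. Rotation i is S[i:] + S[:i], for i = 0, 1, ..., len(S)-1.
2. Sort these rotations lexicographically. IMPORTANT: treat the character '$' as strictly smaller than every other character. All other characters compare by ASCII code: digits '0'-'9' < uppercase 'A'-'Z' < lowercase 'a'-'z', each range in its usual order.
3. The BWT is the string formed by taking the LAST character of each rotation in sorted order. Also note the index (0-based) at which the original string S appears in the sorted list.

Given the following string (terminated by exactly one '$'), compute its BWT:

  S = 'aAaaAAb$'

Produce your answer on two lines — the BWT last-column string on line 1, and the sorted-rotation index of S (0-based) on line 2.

All 8 rotations (rotation i = S[i:]+S[:i]):
  rot[0] = aAaaAAb$
  rot[1] = AaaAAb$a
  rot[2] = aaAAb$aA
  rot[3] = aAAb$aAa
  rot[4] = AAb$aAaa
  rot[5] = Ab$aAaaA
  rot[6] = b$aAaaAA
  rot[7] = $aAaaAAb
Sorted (with $ < everything):
  sorted[0] = $aAaaAAb  (last char: 'b')
  sorted[1] = AAb$aAaa  (last char: 'a')
  sorted[2] = AaaAAb$a  (last char: 'a')
  sorted[3] = Ab$aAaaA  (last char: 'A')
  sorted[4] = aAAb$aAa  (last char: 'a')
  sorted[5] = aAaaAAb$  (last char: '$')
  sorted[6] = aaAAb$aA  (last char: 'A')
  sorted[7] = b$aAaaAA  (last char: 'A')
Last column: baaAa$AA
Original string S is at sorted index 5

Answer: baaAa$AA
5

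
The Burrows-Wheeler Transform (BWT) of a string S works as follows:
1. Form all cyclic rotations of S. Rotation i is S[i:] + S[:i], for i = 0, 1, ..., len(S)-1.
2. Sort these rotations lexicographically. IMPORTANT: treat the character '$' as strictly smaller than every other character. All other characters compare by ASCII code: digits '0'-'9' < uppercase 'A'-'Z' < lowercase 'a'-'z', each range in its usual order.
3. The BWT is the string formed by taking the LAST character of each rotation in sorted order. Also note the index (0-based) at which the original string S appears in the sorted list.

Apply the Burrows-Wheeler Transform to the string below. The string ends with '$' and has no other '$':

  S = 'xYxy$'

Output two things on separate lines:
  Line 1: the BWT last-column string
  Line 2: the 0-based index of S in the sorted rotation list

All 5 rotations (rotation i = S[i:]+S[:i]):
  rot[0] = xYxy$
  rot[1] = Yxy$x
  rot[2] = xy$xY
  rot[3] = y$xYx
  rot[4] = $xYxy
Sorted (with $ < everything):
  sorted[0] = $xYxy  (last char: 'y')
  sorted[1] = Yxy$x  (last char: 'x')
  sorted[2] = xYxy$  (last char: '$')
  sorted[3] = xy$xY  (last char: 'Y')
  sorted[4] = y$xYx  (last char: 'x')
Last column: yx$Yx
Original string S is at sorted index 2

Answer: yx$Yx
2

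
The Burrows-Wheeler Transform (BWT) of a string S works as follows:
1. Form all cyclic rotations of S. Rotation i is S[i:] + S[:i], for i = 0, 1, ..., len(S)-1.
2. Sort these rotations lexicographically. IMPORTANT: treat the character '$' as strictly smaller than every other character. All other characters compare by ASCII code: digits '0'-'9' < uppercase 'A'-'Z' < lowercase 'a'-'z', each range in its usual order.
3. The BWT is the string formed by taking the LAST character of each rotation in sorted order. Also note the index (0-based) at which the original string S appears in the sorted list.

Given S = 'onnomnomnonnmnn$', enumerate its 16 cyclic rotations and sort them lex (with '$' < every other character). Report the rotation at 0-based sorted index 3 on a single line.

All 16 rotations (rotation i = S[i:]+S[:i]):
  rot[0] = onnomnomnonnmnn$
  rot[1] = nnomnomnonnmnn$o
  rot[2] = nomnomnonnmnn$on
  rot[3] = omnomnonnmnn$onn
  rot[4] = mnomnonnmnn$onno
  rot[5] = nomnonnmnn$onnom
  rot[6] = omnonnmnn$onnomn
  rot[7] = mnonnmnn$onnomno
  rot[8] = nonnmnn$onnomnom
  rot[9] = onnmnn$onnomnomn
  rot[10] = nnmnn$onnomnomno
  rot[11] = nmnn$onnomnomnon
  rot[12] = mnn$onnomnomnonn
  rot[13] = nn$onnomnomnonnm
  rot[14] = n$onnomnomnonnmn
  rot[15] = $onnomnomnonnmnn
Sorted (with $ < everything):
  sorted[0] = $onnomnomnonnmnn
  sorted[1] = mnn$onnomnomnonn
  sorted[2] = mnomnonnmnn$onno
  sorted[3] = mnonnmnn$onnomno
  sorted[4] = n$onnomnomnonnmn
  sorted[5] = nmnn$onnomnomnon
  sorted[6] = nn$onnomnomnonnm
  sorted[7] = nnmnn$onnomnomno
  sorted[8] = nnomnomnonnmnn$o
  sorted[9] = nomnomnonnmnn$on
  sorted[10] = nomnonnmnn$onnom
  sorted[11] = nonnmnn$onnomnom
  sorted[12] = omnomnonnmnn$onn
  sorted[13] = omnonnmnn$onnomn
  sorted[14] = onnmnn$onnomnomn
  sorted[15] = onnomnomnonnmnn$
sorted[3] = mnonnmnn$onnomno

Answer: mnonnmnn$onnomno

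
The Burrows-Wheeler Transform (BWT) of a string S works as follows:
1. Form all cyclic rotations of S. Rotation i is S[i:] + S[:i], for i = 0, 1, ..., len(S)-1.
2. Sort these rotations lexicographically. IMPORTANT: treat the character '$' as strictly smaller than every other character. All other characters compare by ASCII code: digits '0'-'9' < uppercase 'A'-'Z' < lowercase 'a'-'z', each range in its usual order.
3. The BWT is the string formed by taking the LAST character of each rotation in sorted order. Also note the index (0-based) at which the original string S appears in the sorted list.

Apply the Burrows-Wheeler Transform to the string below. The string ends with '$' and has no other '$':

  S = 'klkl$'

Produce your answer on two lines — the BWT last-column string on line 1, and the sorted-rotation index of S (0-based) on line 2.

Answer: ll$kk
2

Derivation:
All 5 rotations (rotation i = S[i:]+S[:i]):
  rot[0] = klkl$
  rot[1] = lkl$k
  rot[2] = kl$kl
  rot[3] = l$klk
  rot[4] = $klkl
Sorted (with $ < everything):
  sorted[0] = $klkl  (last char: 'l')
  sorted[1] = kl$kl  (last char: 'l')
  sorted[2] = klkl$  (last char: '$')
  sorted[3] = l$klk  (last char: 'k')
  sorted[4] = lkl$k  (last char: 'k')
Last column: ll$kk
Original string S is at sorted index 2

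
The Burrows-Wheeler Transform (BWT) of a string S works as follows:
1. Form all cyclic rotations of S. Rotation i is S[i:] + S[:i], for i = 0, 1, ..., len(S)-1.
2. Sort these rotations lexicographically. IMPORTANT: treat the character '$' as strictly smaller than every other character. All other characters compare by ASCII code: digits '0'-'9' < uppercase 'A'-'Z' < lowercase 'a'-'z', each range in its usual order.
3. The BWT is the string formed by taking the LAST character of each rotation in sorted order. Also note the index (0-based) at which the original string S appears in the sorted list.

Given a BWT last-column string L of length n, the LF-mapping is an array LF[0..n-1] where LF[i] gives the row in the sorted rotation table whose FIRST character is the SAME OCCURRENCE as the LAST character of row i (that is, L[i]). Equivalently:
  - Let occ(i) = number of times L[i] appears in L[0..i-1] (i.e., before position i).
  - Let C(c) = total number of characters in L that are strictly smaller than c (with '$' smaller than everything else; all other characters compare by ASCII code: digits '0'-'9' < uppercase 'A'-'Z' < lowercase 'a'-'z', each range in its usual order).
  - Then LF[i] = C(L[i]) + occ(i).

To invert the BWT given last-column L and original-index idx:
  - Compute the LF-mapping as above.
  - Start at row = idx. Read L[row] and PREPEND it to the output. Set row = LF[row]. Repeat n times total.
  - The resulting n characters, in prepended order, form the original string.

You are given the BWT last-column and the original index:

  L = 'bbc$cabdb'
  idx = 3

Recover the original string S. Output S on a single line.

LF mapping: 2 3 6 0 7 1 4 8 5
Walk LF starting at row 3, prepending L[row]:
  step 1: row=3, L[3]='$', prepend. Next row=LF[3]=0
  step 2: row=0, L[0]='b', prepend. Next row=LF[0]=2
  step 3: row=2, L[2]='c', prepend. Next row=LF[2]=6
  step 4: row=6, L[6]='b', prepend. Next row=LF[6]=4
  step 5: row=4, L[4]='c', prepend. Next row=LF[4]=7
  step 6: row=7, L[7]='d', prepend. Next row=LF[7]=8
  step 7: row=8, L[8]='b', prepend. Next row=LF[8]=5
  step 8: row=5, L[5]='a', prepend. Next row=LF[5]=1
  step 9: row=1, L[1]='b', prepend. Next row=LF[1]=3
Reversed output: babdcbcb$

Answer: babdcbcb$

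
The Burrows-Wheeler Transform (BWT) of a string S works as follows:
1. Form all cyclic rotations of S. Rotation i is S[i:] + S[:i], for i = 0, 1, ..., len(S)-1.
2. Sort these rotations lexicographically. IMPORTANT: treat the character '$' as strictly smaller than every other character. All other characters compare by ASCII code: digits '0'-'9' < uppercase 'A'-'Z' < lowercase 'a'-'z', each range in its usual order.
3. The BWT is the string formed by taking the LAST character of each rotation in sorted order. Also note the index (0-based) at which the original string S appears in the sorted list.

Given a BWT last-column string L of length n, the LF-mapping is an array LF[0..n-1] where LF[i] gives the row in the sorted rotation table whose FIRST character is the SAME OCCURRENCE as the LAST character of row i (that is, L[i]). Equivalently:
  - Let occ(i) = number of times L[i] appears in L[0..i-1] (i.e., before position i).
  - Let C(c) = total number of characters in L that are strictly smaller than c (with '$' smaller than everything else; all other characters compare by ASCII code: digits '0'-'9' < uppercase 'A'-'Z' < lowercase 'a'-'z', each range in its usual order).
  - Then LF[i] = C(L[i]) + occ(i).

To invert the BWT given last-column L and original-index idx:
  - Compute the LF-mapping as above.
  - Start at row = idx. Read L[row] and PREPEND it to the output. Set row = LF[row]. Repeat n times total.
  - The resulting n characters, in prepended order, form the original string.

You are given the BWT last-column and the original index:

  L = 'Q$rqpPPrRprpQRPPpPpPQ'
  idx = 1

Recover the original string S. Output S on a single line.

LF mapping: 7 0 18 17 12 1 2 19 10 13 20 14 8 11 3 4 15 5 16 6 9
Walk LF starting at row 1, prepending L[row]:
  step 1: row=1, L[1]='$', prepend. Next row=LF[1]=0
  step 2: row=0, L[0]='Q', prepend. Next row=LF[0]=7
  step 3: row=7, L[7]='r', prepend. Next row=LF[7]=19
  step 4: row=19, L[19]='P', prepend. Next row=LF[19]=6
  step 5: row=6, L[6]='P', prepend. Next row=LF[6]=2
  step 6: row=2, L[2]='r', prepend. Next row=LF[2]=18
  step 7: row=18, L[18]='p', prepend. Next row=LF[18]=16
  step 8: row=16, L[16]='p', prepend. Next row=LF[16]=15
  step 9: row=15, L[15]='P', prepend. Next row=LF[15]=4
  step 10: row=4, L[4]='p', prepend. Next row=LF[4]=12
  step 11: row=12, L[12]='Q', prepend. Next row=LF[12]=8
  step 12: row=8, L[8]='R', prepend. Next row=LF[8]=10
  step 13: row=10, L[10]='r', prepend. Next row=LF[10]=20
  step 14: row=20, L[20]='Q', prepend. Next row=LF[20]=9
  step 15: row=9, L[9]='p', prepend. Next row=LF[9]=13
  step 16: row=13, L[13]='R', prepend. Next row=LF[13]=11
  step 17: row=11, L[11]='p', prepend. Next row=LF[11]=14
  step 18: row=14, L[14]='P', prepend. Next row=LF[14]=3
  step 19: row=3, L[3]='q', prepend. Next row=LF[3]=17
  step 20: row=17, L[17]='P', prepend. Next row=LF[17]=5
  step 21: row=5, L[5]='P', prepend. Next row=LF[5]=1
Reversed output: PPqPpRpQrRQpPpprPPrQ$

Answer: PPqPpRpQrRQpPpprPPrQ$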